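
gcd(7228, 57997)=1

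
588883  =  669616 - 80733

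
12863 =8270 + 4593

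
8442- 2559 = 5883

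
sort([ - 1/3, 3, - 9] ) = [ - 9,- 1/3,3 ] 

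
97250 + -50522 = 46728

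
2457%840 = 777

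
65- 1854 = - 1789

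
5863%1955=1953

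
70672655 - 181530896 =  -  110858241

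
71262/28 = 2545 + 1/14 =2545.07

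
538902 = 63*8554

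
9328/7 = 1332+4/7 = 1332.57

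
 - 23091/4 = -23091/4 = - 5772.75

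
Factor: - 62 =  - 2^1 * 31^1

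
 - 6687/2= - 3344 + 1/2 = - 3343.50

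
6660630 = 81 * 82230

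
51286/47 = 1091+9/47 = 1091.19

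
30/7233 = 10/2411 = 0.00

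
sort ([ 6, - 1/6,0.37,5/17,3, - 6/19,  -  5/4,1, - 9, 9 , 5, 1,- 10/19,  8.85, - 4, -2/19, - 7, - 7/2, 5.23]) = [ - 9,- 7,- 4,- 7/2,- 5/4, - 10/19, - 6/19, - 1/6, - 2/19,5/17, 0.37, 1, 1,3 , 5 , 5.23 , 6,8.85,9] 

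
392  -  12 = 380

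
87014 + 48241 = 135255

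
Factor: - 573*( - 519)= 3^2*173^1*191^1 = 297387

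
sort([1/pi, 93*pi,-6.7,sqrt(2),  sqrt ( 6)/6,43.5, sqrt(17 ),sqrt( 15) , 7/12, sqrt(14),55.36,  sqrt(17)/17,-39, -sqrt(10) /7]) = [ -39, - 6.7, - sqrt ( 10 ) /7,sqrt( 17) /17,1/pi, sqrt( 6) /6, 7/12,  sqrt(2),  sqrt( 14 ),sqrt(15),sqrt( 17 ),43.5,55.36,93*pi]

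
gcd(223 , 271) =1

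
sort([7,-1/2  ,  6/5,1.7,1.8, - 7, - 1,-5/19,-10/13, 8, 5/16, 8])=[ - 7 ,  -  1,-10/13, - 1/2, - 5/19,  5/16, 6/5, 1.7 , 1.8, 7, 8,8]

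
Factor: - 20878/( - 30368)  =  11/16 = 2^( - 4)*  11^1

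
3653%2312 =1341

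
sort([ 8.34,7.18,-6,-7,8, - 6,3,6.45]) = [ - 7,  -  6,-6,3,6.45,7.18, 8, 8.34 ]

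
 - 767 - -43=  - 724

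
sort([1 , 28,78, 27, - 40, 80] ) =[ - 40,1, 27 , 28, 78, 80]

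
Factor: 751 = 751^1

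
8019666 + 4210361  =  12230027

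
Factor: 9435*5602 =2^1 * 3^1 * 5^1*17^1*37^1 * 2801^1 =52854870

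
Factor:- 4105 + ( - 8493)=  -  2^1*6299^1=- 12598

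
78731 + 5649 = 84380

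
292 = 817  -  525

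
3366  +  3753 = 7119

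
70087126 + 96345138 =166432264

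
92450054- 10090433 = 82359621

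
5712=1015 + 4697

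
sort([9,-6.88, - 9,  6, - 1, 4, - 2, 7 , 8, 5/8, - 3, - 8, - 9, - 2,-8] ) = [ - 9, - 9,  -  8, - 8, - 6.88 ,  -  3, -2, - 2, - 1, 5/8,4,6, 7,8,9]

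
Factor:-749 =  - 7^1*107^1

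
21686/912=10843/456  =  23.78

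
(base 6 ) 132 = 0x38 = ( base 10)56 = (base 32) 1o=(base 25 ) 26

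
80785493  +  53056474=133841967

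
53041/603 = 53041/603=87.96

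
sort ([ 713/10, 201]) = [ 713/10,201 ]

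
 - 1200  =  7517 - 8717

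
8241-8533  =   - 292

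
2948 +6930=9878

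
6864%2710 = 1444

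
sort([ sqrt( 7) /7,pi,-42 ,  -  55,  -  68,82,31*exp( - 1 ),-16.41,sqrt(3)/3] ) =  [ - 68, - 55,  -  42,-16.41, sqrt (7 ) /7,sqrt ( 3) /3,pi,31 * exp( -1),82 ]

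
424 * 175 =74200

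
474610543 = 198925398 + 275685145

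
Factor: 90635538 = 2^1 * 3^1 * 7^1*2157989^1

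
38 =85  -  47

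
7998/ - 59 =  - 7998/59 = - 135.56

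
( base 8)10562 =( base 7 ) 16010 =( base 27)63B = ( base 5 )120331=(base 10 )4466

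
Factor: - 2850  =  -2^1 * 3^1*5^2*19^1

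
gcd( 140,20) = 20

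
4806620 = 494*9730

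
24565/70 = 4913/14 =350.93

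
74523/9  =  24841/3 = 8280.33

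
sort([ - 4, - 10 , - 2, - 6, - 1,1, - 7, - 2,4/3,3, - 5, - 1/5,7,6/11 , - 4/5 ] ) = [ - 10,-7, - 6, - 5 , - 4, - 2, - 2, - 1, - 4/5, - 1/5 , 6/11,1,4/3,3,7]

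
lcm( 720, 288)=1440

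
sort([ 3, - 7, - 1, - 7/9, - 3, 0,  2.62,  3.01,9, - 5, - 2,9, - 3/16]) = [-7 , - 5 , - 3, - 2, - 1, - 7/9, - 3/16, 0,  2.62, 3,3.01 , 9, 9 ] 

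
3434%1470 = 494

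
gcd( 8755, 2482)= 17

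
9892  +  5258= 15150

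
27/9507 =9/3169 = 0.00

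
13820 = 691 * 20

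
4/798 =2/399 = 0.01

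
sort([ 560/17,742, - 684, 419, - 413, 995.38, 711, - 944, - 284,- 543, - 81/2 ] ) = [-944, - 684, - 543, - 413, - 284,-81/2,560/17,419, 711,742,995.38 ] 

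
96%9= 6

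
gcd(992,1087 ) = 1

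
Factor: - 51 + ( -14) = -65 = - 5^1*13^1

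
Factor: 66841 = 66841^1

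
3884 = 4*971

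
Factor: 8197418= 2^1*4098709^1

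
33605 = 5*6721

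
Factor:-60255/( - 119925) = 103/205 = 5^(-1) * 41^( - 1) * 103^1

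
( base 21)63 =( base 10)129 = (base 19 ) 6F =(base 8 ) 201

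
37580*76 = 2856080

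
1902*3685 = 7008870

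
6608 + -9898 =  - 3290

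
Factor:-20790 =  - 2^1*3^3 * 5^1*7^1*11^1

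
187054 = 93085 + 93969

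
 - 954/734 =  - 2  +  257/367 = -1.30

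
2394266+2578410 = 4972676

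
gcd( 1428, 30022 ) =34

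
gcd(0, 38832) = 38832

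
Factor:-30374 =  - 2^1*15187^1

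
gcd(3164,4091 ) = 1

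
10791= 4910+5881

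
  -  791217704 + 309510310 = -481707394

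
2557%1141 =275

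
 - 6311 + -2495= - 8806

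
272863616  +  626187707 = 899051323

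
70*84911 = 5943770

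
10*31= 310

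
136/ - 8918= - 68/4459=- 0.02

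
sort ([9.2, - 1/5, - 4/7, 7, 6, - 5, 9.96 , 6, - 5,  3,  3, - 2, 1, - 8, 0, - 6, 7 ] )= [ - 8, - 6, - 5, - 5, - 2, - 4/7, - 1/5, 0, 1, 3, 3, 6,6,7, 7  ,  9.2, 9.96 ]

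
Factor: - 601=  - 601^1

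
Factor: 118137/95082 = 2^( - 1) *13^( - 1)*23^(  -  1)*743^1 = 743/598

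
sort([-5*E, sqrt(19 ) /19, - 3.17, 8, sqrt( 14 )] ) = [ - 5*E, - 3.17,  sqrt(19)/19,sqrt ( 14),  8 ]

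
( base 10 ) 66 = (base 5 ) 231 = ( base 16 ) 42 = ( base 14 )4A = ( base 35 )1v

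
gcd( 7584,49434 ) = 6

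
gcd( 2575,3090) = 515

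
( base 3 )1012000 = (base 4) 31200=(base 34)pe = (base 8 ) 1540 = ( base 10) 864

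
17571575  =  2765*6355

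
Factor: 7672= 2^3*7^1*137^1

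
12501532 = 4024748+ 8476784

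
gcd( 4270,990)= 10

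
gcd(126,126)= 126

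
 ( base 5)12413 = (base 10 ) 983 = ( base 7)2603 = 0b1111010111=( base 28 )173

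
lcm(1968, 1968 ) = 1968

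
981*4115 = 4036815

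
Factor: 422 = 2^1*211^1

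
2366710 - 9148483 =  - 6781773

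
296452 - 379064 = - 82612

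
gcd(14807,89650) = 1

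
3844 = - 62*( - 62) 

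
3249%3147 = 102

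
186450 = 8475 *22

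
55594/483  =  115 + 7/69 = 115.10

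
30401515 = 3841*7915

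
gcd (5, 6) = 1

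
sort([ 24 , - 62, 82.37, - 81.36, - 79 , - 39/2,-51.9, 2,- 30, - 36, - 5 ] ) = [ - 81.36, - 79,  -  62, - 51.9, - 36, - 30, - 39/2, - 5,2,  24, 82.37]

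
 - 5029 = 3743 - 8772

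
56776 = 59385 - 2609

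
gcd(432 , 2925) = 9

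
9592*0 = 0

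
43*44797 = 1926271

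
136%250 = 136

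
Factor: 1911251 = 1911251^1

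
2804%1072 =660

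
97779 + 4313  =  102092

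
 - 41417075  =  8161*(-5075 )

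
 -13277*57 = -756789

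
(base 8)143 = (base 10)99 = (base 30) 39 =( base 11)90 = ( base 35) 2t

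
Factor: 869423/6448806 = 2^(  -  1)*3^( - 2)*7^( - 1 )*13^( - 1)*23^1*31^( - 1)*103^1*127^( - 1 )*367^1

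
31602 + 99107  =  130709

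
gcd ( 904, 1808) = 904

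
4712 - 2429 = 2283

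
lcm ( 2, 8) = 8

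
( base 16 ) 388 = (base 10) 904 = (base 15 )404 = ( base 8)1610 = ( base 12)634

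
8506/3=8506/3 = 2835.33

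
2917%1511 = 1406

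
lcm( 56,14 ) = 56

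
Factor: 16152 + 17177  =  33329 =33329^1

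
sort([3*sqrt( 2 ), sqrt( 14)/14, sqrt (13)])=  [sqrt(14)/14,sqrt(13), 3*sqrt(2 ) ] 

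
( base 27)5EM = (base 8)7715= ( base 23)7ek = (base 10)4045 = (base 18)C8D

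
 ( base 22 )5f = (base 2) 1111101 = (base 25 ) 50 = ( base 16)7D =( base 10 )125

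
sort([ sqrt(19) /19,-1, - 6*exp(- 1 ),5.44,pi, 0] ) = [- 6 * exp ( - 1),  -  1, 0,sqrt(19) /19,  pi, 5.44]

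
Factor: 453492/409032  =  2^( - 1)*3^1*17^1*23^ (- 1) =51/46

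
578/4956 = 289/2478 = 0.12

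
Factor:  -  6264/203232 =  - 9/292   =  -2^ ( - 2)*3^2*73^( - 1)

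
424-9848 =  - 9424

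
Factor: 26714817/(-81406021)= - 3^2*19^1 * 47^( - 1 ) * 156227^1  *  1732043^( - 1 ) 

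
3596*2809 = 10101164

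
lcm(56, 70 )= 280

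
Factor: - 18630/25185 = - 2^1 * 3^3*73^(  -  1)=- 54/73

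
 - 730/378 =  - 2 +13/189 = -  1.93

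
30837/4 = 7709 + 1/4 = 7709.25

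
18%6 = 0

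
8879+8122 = 17001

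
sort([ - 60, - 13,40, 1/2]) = [ - 60, - 13  ,  1/2,40]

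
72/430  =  36/215 = 0.17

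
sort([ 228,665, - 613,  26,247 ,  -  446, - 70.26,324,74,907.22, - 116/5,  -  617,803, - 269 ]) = [  -  617, -613, - 446, - 269, - 70.26 ,-116/5, 26,  74,228, 247,324, 665,803, 907.22 ]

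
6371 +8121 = 14492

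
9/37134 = 1/4126 = 0.00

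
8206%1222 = 874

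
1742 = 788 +954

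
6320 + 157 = 6477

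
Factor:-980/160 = -49/8 = - 2^( - 3 )*7^2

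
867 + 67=934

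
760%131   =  105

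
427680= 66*6480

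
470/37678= 235/18839 = 0.01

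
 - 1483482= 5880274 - 7363756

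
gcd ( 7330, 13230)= 10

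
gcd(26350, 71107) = 1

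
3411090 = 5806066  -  2394976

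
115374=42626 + 72748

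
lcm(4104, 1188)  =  45144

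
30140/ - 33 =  - 2740/3 = - 913.33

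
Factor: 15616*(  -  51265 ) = -800554240 = -2^8*5^1*61^1 * 10253^1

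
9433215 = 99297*95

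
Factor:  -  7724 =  - 2^2*1931^1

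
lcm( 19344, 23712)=735072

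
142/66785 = 142/66785 = 0.00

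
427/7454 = 427/7454 = 0.06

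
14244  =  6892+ 7352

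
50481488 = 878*57496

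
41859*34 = 1423206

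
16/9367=16/9367=0.00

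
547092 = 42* 13026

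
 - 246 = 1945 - 2191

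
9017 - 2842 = 6175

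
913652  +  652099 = 1565751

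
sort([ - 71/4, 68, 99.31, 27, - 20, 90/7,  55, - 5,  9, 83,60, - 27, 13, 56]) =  [ - 27, - 20, - 71/4, - 5, 9,90/7,13,27, 55, 56, 60 , 68 , 83 , 99.31]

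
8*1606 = 12848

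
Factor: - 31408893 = - 3^2 * 37^1*94321^1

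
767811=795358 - 27547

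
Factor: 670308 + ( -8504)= 2^2*11^1 * 13^2*89^1 = 661804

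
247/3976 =247/3976 = 0.06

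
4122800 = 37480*110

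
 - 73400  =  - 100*734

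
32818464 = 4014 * 8176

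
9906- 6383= 3523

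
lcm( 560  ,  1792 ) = 8960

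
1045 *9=9405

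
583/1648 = 583/1648=0.35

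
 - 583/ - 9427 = 53/857 = 0.06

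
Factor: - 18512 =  - 2^4*13^1*89^1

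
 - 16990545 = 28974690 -45965235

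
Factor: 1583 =1583^1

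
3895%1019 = 838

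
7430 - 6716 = 714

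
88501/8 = 88501/8 = 11062.62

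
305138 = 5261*58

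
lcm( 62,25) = 1550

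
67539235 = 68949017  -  1409782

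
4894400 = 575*8512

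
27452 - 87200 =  - 59748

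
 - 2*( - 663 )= 1326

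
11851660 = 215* 55124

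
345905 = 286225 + 59680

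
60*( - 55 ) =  -3300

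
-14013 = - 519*27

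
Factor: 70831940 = 2^2*5^1*1069^1*3313^1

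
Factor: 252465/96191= 3^1 * 5^1* 43^(  -  1)*2237^ ( - 1) * 16831^1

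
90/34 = 45/17 = 2.65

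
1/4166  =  1/4166 = 0.00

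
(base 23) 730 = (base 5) 110042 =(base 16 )EBC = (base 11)291A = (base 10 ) 3772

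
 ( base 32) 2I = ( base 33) 2g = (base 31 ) 2k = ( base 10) 82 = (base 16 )52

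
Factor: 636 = 2^2*3^1 * 53^1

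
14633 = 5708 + 8925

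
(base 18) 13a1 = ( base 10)6985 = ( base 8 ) 15511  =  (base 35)5ok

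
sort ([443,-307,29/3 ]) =[ - 307 , 29/3, 443 ]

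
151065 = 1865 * 81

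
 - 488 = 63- 551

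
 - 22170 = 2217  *(-10 ) 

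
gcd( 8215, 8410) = 5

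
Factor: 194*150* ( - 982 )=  - 28576200 =-2^3*3^1*5^2*97^1*491^1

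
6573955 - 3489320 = 3084635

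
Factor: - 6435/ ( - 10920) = 33/56 =2^( - 3)*3^1*7^(-1)*11^1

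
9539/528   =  18 + 35/528 = 18.07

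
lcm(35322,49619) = 2083998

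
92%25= 17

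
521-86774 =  - 86253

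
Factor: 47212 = 2^2 * 11^1*29^1*37^1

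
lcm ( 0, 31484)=0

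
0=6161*0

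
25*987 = 24675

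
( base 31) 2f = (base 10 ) 77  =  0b1001101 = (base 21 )3e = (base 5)302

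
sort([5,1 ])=[ 1, 5] 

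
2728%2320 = 408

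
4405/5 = 881 = 881.00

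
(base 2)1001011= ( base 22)39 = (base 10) 75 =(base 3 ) 2210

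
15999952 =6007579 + 9992373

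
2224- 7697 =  -5473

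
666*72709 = 48424194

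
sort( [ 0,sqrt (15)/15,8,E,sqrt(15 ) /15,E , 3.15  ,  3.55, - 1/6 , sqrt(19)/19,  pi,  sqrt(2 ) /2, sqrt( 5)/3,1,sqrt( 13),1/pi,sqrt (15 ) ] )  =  [ - 1/6,0, sqrt(19) /19,sqrt(15 ) /15,sqrt( 15 ) /15, 1/pi,sqrt( 2 )/2,sqrt(5 )/3,1,E,E,pi,  3.15, 3.55, sqrt(13),sqrt(15 ) , 8 ] 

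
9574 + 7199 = 16773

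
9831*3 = 29493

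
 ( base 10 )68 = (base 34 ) 20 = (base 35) 1X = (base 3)2112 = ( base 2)1000100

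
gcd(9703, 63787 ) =1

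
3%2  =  1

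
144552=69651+74901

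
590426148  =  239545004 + 350881144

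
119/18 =119/18 = 6.61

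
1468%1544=1468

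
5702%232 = 134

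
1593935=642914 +951021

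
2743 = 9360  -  6617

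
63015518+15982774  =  78998292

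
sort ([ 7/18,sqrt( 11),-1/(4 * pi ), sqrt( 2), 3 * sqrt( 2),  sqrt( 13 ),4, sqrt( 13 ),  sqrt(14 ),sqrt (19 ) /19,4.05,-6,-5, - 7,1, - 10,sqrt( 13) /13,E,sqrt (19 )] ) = [ - 10, - 7, - 6,-5,-1/ (4*pi), sqrt( 19 ) /19, sqrt (13)/13,7/18 , 1,sqrt( 2) , E,sqrt(11 ),sqrt (13),  sqrt(13 ), sqrt( 14), 4, 4.05, 3*sqrt(2 ),sqrt ( 19) ]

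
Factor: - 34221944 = - 2^3 * 4277743^1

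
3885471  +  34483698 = 38369169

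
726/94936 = 363/47468 = 0.01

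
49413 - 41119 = 8294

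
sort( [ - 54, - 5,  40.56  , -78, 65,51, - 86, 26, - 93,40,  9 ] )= [ - 93, - 86,-78, - 54, - 5, 9, 26,40, 40.56,51,65]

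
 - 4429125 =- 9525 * 465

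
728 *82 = 59696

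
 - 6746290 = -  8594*785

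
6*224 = 1344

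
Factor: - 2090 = -2^1*5^1*11^1 * 19^1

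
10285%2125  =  1785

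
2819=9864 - 7045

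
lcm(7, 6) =42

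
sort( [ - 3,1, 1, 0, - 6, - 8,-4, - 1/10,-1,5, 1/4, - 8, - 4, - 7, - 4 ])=[ - 8, - 8, - 7, - 6, - 4, - 4, -4 , - 3,- 1 ,-1/10, 0, 1/4,1 , 1, 5] 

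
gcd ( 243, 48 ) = 3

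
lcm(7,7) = 7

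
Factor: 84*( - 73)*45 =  - 275940 = - 2^2*3^3 * 5^1*7^1*73^1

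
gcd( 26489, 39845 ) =1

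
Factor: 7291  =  23^1*317^1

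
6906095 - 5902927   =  1003168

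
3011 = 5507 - 2496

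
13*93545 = 1216085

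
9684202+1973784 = 11657986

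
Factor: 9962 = 2^1*17^1*293^1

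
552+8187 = 8739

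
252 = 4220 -3968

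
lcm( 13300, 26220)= 917700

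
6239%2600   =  1039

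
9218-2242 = 6976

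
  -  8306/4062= - 4153/2031 = - 2.04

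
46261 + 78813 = 125074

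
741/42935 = 741/42935 = 0.02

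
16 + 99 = 115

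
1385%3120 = 1385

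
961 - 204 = 757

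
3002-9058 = -6056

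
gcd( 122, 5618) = 2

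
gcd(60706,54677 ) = 1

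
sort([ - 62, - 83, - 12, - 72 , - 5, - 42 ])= [- 83, - 72, - 62,  -  42,- 12,-5 ] 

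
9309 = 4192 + 5117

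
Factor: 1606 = 2^1*11^1*73^1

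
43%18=7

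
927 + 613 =1540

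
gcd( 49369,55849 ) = 1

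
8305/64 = 8305/64 = 129.77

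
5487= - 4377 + 9864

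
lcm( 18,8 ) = 72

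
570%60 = 30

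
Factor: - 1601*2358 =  - 3775158 = - 2^1*3^2*131^1*1601^1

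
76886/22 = 38443/11 = 3494.82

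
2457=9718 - 7261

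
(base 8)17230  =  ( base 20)JBC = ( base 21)HFK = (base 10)7832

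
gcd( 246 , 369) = 123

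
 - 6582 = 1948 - 8530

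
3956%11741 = 3956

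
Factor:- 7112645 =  - 5^1 * 131^1* 10859^1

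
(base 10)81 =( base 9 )100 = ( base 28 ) 2p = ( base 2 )1010001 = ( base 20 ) 41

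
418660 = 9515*44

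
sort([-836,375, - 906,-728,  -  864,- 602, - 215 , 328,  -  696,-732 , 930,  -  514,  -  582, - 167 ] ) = [ - 906,-864,  -  836, - 732, - 728 , - 696 ,- 602,-582 , - 514, - 215, - 167,328  ,  375, 930]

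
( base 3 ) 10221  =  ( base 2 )1101010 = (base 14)78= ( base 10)106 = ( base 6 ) 254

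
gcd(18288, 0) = 18288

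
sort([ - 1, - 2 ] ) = [-2, - 1 ] 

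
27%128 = 27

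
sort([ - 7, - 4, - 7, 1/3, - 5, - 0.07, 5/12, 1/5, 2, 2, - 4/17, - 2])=[ - 7 , - 7, - 5, - 4, -2, - 4/17 , - 0.07, 1/5,1/3, 5/12 , 2, 2] 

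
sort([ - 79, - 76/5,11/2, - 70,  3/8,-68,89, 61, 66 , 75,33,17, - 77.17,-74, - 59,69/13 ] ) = [ - 79, - 77.17,-74, - 70,  -  68, - 59,-76/5,3/8 , 69/13,11/2,17, 33, 61,66,75,89]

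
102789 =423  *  243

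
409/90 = 4+49/90 = 4.54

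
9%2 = 1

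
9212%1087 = 516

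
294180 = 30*9806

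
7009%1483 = 1077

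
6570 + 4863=11433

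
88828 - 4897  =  83931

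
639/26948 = 639/26948 = 0.02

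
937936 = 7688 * 122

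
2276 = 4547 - 2271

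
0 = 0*9476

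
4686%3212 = 1474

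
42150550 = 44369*950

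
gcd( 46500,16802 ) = 62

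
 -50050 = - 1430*35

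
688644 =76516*9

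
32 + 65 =97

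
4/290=2/145 = 0.01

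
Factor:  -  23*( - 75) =1725= 3^1*5^2*23^1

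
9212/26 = 4606/13 = 354.31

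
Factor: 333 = 3^2*37^1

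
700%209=73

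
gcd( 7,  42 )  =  7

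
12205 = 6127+6078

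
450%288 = 162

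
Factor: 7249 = 11^1*659^1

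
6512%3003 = 506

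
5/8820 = 1/1764 = 0.00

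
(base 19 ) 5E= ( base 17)67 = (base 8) 155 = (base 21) 54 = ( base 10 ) 109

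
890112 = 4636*192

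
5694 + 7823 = 13517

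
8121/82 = 8121/82 = 99.04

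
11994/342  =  1999/57  =  35.07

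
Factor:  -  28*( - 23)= 2^2*7^1*23^1= 644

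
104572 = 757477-652905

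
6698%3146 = 406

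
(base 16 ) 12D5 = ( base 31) 50G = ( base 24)88l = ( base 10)4821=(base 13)226B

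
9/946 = 9/946 = 0.01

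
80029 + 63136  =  143165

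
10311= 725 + 9586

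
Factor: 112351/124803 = 397/441 = 3^( - 2)*7^( - 2 )*397^1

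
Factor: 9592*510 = 2^4 * 3^1*5^1 *11^1*17^1 * 109^1 = 4891920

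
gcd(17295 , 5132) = 1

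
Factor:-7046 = - 2^1 * 13^1*271^1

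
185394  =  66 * 2809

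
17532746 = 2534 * 6919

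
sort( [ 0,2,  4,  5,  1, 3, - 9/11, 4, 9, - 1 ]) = [  -  1, - 9/11,0,  1,2, 3 , 4, 4, 5,9 ]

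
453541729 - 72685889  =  380855840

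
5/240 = 1/48 = 0.02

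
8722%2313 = 1783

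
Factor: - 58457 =- 7^2 * 1193^1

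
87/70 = 1 + 17/70 =1.24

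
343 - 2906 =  - 2563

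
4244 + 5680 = 9924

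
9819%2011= 1775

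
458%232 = 226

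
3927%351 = 66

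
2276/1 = 2276 = 2276.00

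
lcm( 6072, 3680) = 121440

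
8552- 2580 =5972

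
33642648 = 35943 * 936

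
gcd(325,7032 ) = 1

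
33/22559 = 33/22559 = 0.00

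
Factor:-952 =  - 2^3 * 7^1 * 17^1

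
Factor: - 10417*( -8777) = 91430009 = 11^1 * 67^1*131^1*947^1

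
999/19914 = 333/6638  =  0.05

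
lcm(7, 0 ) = 0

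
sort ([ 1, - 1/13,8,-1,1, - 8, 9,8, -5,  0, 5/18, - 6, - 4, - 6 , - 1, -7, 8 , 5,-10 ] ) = [ - 10, - 8, - 7,-6, - 6, - 5,  -  4, - 1, - 1, - 1/13, 0,5/18 , 1, 1, 5, 8,8, 8, 9] 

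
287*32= 9184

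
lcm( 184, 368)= 368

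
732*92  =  67344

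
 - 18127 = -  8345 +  - 9782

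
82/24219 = 82/24219 = 0.00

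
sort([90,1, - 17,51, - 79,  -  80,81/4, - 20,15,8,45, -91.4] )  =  [ -91.4, - 80, - 79,-20, - 17, 1,8 , 15,81/4, 45,51,90]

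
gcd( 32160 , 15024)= 48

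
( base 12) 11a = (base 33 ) 51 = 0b10100110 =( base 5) 1131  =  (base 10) 166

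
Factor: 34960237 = 13^1*2689249^1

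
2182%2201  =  2182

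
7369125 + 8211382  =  15580507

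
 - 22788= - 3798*6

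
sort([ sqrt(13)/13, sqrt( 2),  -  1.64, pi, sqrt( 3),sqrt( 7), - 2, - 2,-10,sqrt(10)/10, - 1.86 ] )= [  -  10, - 2, - 2, - 1.86, - 1.64,sqrt ( 13)/13,sqrt(10)/10,  sqrt( 2 ) , sqrt( 3),sqrt (7),pi ] 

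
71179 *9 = 640611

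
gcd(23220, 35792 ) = 4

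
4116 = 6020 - 1904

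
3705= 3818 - 113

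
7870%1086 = 268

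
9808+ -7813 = 1995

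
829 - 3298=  - 2469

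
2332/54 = 43 + 5/27= 43.19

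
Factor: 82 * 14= 1148 = 2^2* 7^1 * 41^1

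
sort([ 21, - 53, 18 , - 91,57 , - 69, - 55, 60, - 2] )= [ - 91, - 69, - 55, - 53, - 2,18, 21, 57,60]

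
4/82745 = 4/82745= 0.00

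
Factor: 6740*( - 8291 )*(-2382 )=2^3  *  3^1*5^1*337^1*397^1*8291^1 = 133109351880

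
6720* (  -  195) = - 1310400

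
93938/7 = 93938/7 = 13419.71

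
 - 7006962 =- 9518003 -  - 2511041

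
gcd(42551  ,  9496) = 1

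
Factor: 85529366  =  2^1*13^1 * 3289591^1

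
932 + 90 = 1022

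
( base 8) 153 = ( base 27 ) 3q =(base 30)3H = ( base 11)98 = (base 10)107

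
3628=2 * 1814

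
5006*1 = 5006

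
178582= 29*6158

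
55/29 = 55/29 = 1.90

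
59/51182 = 59/51182 = 0.00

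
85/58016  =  85/58016= 0.00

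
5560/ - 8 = -695/1 = -695.00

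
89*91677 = 8159253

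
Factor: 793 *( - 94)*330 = -24598860= - 2^2*3^1*5^1 * 11^1*13^1*47^1*61^1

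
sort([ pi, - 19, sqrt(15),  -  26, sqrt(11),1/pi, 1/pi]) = [ - 26,-19, 1/pi, 1/pi,pi, sqrt( 11), sqrt( 15)]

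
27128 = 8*3391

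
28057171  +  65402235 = 93459406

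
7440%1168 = 432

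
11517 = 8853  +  2664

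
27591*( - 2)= -55182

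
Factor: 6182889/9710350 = 2^( - 1)*3^1*5^(  -  2)*13^(-1)*14939^( - 1)*2060963^1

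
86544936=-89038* (- 972)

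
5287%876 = 31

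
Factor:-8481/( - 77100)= 2^(-2 ) * 5^( - 2)*11^1 = 11/100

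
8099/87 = 8099/87=93.09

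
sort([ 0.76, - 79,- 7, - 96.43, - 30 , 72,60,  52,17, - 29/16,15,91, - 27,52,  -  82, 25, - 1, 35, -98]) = [-98,-96.43, - 82 ,-79,  -  30, - 27, - 7,- 29/16, - 1,0.76,15, 17,25,35,52,52,60,72,91]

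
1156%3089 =1156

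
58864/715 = 82 + 18/55 = 82.33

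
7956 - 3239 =4717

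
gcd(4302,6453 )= 2151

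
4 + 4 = 8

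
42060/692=60+135/173  =  60.78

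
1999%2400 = 1999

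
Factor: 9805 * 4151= 5^1*7^1*37^1 * 53^1 *593^1  =  40700555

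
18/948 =3/158=0.02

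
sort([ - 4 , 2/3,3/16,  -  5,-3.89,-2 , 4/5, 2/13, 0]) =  [  -  5 , - 4,-3.89, -2,0 , 2/13 , 3/16, 2/3, 4/5] 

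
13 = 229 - 216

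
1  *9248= 9248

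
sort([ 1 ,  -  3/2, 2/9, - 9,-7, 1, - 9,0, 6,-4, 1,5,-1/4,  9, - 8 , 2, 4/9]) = [ - 9, - 9 , - 8, - 7,-4,  -  3/2,- 1/4,0 , 2/9, 4/9, 1, 1,  1, 2 , 5 , 6 , 9 ]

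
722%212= 86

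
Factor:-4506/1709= - 2^1*3^1*751^1*1709^( - 1) 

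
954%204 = 138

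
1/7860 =1/7860  =  0.00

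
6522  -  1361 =5161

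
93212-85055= 8157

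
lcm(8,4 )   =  8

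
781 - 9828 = -9047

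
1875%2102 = 1875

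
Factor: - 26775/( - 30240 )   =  2^( - 5)* 3^( - 1 )*5^1*17^1 =85/96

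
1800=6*300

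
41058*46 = 1888668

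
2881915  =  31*92965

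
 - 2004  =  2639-4643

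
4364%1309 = 437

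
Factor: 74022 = 2^1*3^1 *13^2 *73^1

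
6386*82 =523652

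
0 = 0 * 37133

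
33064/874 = 37 + 363/437 = 37.83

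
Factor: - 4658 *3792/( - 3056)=2^1*3^1*17^1*79^1 * 137^1*191^( - 1 ) =1103946/191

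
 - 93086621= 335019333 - 428105954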